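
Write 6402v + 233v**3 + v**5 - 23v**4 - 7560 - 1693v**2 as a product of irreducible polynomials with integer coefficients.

Among the possible rational roots, v = 2 is a root, so (v - 2) divides it; the quotient is v**4 - 21v**3 + 191v**2 - 1311v + 3780.
Next, v = 12 is a root, giving the factor (v - 12) and quotient v**3 - 9v**2 + 83v - 315.
Continuing, v = 5 is a root, so (v - 5) divides it; the quotient is v**2 - 4v + 63.
The quadratic v**2 - 4v + 63 has discriminant -236 < 0 and is irreducible over ℤ.

(v - 12)(v - 2)(v - 5)(v**2 - 4v + 63)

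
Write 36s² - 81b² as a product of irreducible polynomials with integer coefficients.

9(2s - 3b)(2s + 3b)

Every term has a factor of 9. Then 4s² - 9b² = (2s)² − (3b)².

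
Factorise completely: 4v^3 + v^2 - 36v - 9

Testing divisors of the constant over divisors of the leading coefficient, v = -3 is a root, so (v + 3) divides it; the quotient is 4v^2 - 11v - 3.
The remaining quadratic factors as (v - 3)(4v + 1).

(4v + 1)(v + 3)(v - 3)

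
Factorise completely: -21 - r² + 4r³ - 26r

(4r + 7)(r + 1)(r - 3)

Among the possible rational roots, r = -7/4 is a root, so (4r + 7) divides it; the quotient is r² - 2r - 3.
The remaining quadratic factors as (r + 1)(r - 3).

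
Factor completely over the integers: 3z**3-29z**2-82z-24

(3z+1)(z+2)(z-12)

Among the possible rational roots, z = 12 is a root, giving the factor (z-12) and quotient 3z**2+7z+2.
The remaining quadratic factors as (3z+1)(z+2).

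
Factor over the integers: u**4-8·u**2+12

Substitute w = u**2 to get a quadratic in w, then factor.
u**2-6 is irreducible over ℤ (6 is not a perfect square).
u**2-2 is irreducible over ℤ (2 is not a perfect square).

(u**2-2)·(u**2-6)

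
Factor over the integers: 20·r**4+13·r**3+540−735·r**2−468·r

Testing divisors of the constant over divisors of the leading coefficient, r = 6 is a root, so (r−6) is a factor; dividing leaves 20·r**3+133·r**2+63·r−90.
Next, r = −5/4 is a root, so (4·r+5) is a factor; dividing leaves 5·r**2+27·r−18.
The remaining quadratic factors as (5·r−3)(r+6).

(4·r+5)·(5·r−3)·(r+6)·(r−6)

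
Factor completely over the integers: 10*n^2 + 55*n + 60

5*(2*n + 3)*(n + 4)

Pull out the common factor 5, then factor the remaining trinomial.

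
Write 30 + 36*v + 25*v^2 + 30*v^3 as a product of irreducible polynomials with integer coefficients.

(6*v + 5)*(5*v^2 + 6)

Group as (30*v^3 + 36*v) + (25*v^2 + 30) = 6*v*(5*v^2 + 6) + 5*(5*v^2 + 6).
Both groups share the factor (5*v^2 + 6).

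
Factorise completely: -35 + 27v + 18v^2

(3v + 7)(6v - 5)

Need a pair with product 18·(-35) = -630 and sum 27: that's 42 and -15.
Split the middle term: 18v^2 + 42v - 15v - 35 = 6v(3v + 7) - 5(3v + 7).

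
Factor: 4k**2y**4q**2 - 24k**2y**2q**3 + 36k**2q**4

4k**2q**2(y**2 - 3q)**2

Every term has a factor of 4k**2q**2; factoring it out leaves y**4 - 6y**2q + 9q**2.
Recognize a perfect-square trinomial with the parts 3q and y**2.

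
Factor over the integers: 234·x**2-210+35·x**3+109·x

(5·x+7)·(7·x-5)·(x+6)

By the rational root theorem, x = -6 is a root, giving the factor (x+6) and quotient 35·x**2+24·x-35.
The remaining quadratic factors as (7·x-5)(5·x+7).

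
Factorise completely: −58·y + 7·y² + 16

Need a pair with product 7·16 = 112 and sum −58: that's −56 and −2.
Split the middle term: 7·y² − 56·y − 2·y + 16 = 7·y·(y − 8) − 2·(y − 8).

(7·y − 2)·(y − 8)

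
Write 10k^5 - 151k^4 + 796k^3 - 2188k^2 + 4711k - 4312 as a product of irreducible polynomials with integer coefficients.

(2k - 11)(5k - 8)(k - 7)(k^2 - k + 7)

Trying the rational-root candidates, k = 7 is a root, so (k - 7) is a factor; dividing leaves 10k^4 - 81k^3 + 229k^2 - 585k + 616.
Then k = 11/2 is a root, so (2k - 11) is a factor; dividing leaves 5k^3 - 13k^2 + 43k - 56.
Next, k = 8/5 is a root, so (5k - 8) divides it; the quotient is k^2 - k + 7.
The quadratic k^2 - k + 7 has discriminant -27 < 0 and is irreducible over ℤ.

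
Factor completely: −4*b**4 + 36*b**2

Pull out the common factor 4*b**2, leaving −b**2 + 9.
Recognize a difference of squares with the parts 3 and b.

−4*b**2*(b + 3)*(b − 3)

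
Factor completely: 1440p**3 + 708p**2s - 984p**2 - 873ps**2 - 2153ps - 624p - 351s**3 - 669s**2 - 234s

Group: 12p(120p**2 + 149ps + 48p + 39s**2 + 18s) + (-9s - 13)(120p**2 + 149ps + 48p + 39s**2 + 18s); both groups contain (120p**2 + 149ps + 48p + 39s**2 + 18s), so (12p - 9s - 13) is a factor with cofactor 120p**2 + 149ps + 48p + 39s**2 + 18s.
The cofactor groups again: 120p**2 + 149ps + 48p + 39s**2 + 18s = 8p(15p + 13s + 6) + 3s(15p + 13s + 6); both groups contain (15p + 13s + 6), giving (8p + 3s)(15p + 13s + 6).

(12p - 9s - 13)(15p + 13s + 6)(8p + 3s)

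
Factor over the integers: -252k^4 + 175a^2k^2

7k^2(5a + 6k)(5a - 6k)

Factor out 7k^2, leaving 25a^2 - 36k^2, which is a difference of two squares.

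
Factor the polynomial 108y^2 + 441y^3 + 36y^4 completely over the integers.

Pull out the common factor 9y^2, then factor the remaining trinomial.

9y^2(4y + 1)(y + 12)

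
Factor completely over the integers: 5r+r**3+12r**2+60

Group as (r**3+5r) + (12r**2+60) = r(r**2+5) + 12(r**2+5).
Both groups share the factor (r**2+5).

(r+12)(r**2+5)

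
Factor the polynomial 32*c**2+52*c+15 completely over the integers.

Need a pair with product 32·15 = 480 and sum 52: that's 12 and 40.
Split the middle term: 32*c**2+12*c + 40*c+15 = 4*c*(8*c+3) + 5*(8*c+3).

(4*c+5)*(8*c+3)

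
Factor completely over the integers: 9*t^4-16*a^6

(3*t^2-4*a^3)*(3*t^2+4*a^3)

Recognize a difference of squares with the parts 3*t^2 and 4*a^3.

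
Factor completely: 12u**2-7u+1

(3u-1)(4u-1)

Need a pair with product 12·1 = 12 and sum -7: that's -3 and -4.
Split the middle term: 12u**2-3u - 4u+1 = 3u(4u-1) - (4u-1).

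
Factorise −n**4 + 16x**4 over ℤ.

(2x − n)(2x + n)(4x**2 + n**2)

(2x)⁴ − (n)⁴ = ((2x)² − (n)²)((2x)² + (n)²); the first factor splits again, the second (4x**2 + n**2) is irreducible.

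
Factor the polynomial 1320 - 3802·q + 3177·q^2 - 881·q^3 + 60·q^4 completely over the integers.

(3·q - 4)·(4·q - 11)·(5·q - 3)·(q - 10)

By the rational root theorem, q = 3/5 is a root, so (5·q - 3) is a factor; dividing leaves 12·q^3 - 169·q^2 + 534·q - 440.
Then q = 4/3 is a root, giving the factor (3·q - 4) and quotient 4·q^2 - 51·q + 110.
The remaining quadratic factors as (4·q - 11)(q - 10).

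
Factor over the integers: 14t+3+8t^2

(2t+3)(4t+1)

Need a pair with product 8·3 = 24 and sum 14: that's 12 and 2.
Split the middle term: 8t^2+12t + 2t+3 = 4t(2t+3) + (2t+3).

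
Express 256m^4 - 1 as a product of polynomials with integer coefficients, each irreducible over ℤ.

(4m + 1)(4m - 1)(16m^2 + 1)

Difference of squares twice: with A = 4m and B = 1, A⁴ − B⁴ = (A² − B²)(A² + B²), and A² − B² factors again.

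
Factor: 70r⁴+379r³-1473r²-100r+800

(2r-5)(5r-4)(7r+5)(r+8)

Trying the rational-root candidates, r = 5/2 is a root, giving the factor (2r-5) and quotient 35r³+277r²-44r-160.
Next, r = 4/5 is a root, so (5r-4) is a factor; dividing leaves 7r²+61r+40.
The remaining quadratic factors as (r+8)(7r+5).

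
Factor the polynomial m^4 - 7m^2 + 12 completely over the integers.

Substitute u = m^2 to get a quadratic in u, then factor.
m^2 - 3 is irreducible over ℤ (3 is not a perfect square).
m^2 - 4 is a difference of squares.

(m + 2)(m - 2)(m^2 - 3)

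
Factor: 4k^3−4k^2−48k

4k(k+3)(k−4)

Pull out the common factor 4k, then factor the remaining trinomial.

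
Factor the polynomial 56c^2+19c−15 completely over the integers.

(7c+5)(8c−3)

Need a pair with product 56·(−15) = −840 and sum 19: that's 40 and −21.
Split the middle term: 56c^2+40c − 21c−15 = 8c(7c+5) − 3(7c+5).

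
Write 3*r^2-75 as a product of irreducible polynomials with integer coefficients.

3*(r+5)*(r-5)

Pull out the common factor 3; r^2-25 is a difference of squares.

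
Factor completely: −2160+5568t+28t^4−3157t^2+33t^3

Trying the rational-root candidates, t = 4/7 is a root, so (7t−4) divides it; the quotient is 4t^3+7t^2−447t+540.
Next, t = 9 is a root, giving the factor (t−9) and quotient 4t^2+43t−60.
The remaining quadratic factors as (4t−5)(t+12).

(4t−5)(7t−4)(t+12)(t−9)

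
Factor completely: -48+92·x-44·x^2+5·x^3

(5·x-4)·(x-2)·(x-6)

By the rational root theorem, x = 4/5 is a root, so (5·x-4) is a factor; dividing leaves x^2-8·x+12.
The remaining quadratic factors as (x-6)(x-2).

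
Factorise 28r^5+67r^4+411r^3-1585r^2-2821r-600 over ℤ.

(4r+1)(7r+8)(r-3)(r^2+4r+25)

Testing divisors of the constant over divisors of the leading coefficient, r = -1/4 is a root, giving the factor (4r+1) and quotient 7r^4+15r^3+99r^2-421r-600.
Next, r = 3 is a root, so (r-3) divides it; the quotient is 7r^3+36r^2+207r+200.
Continuing, r = -8/7 is a root, giving the factor (7r+8) and quotient r^2+4r+25.
The quadratic r^2+4r+25 has discriminant -84 < 0 and is irreducible over ℤ.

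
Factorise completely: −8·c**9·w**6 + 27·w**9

−w**6·(2·c**3 − 3·w)·(4·c**6 + 6·c**3·w + 9·w**2)

Pull out the common factor w**6, leaving −8·c**9 + 27·w**3.
Recognize a difference of cubes with the parts 3·w and 2·c**3.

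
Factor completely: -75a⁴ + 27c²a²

3a²(3c - 5a)(3c + 5a)

Factor out 3a², leaving 9c² - 25a², which is a difference of two squares.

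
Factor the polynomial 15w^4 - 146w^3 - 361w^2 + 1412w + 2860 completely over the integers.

Among the possible rational roots, w = 10/3 is a root, giving the factor (3w - 10) and quotient 5w^3 - 32w^2 - 227w - 286.
Continuing, w = -2 is a root, giving the factor (w + 2) and quotient 5w^2 - 42w - 143.
The remaining quadratic factors as (5w + 13)(w - 11).

(3w - 10)(5w + 13)(w + 2)(w - 11)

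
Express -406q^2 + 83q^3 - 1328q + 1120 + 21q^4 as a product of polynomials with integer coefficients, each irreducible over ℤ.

(3q + 14)(7q - 5)(q + 4)(q - 4)

Testing divisors of the constant over divisors of the leading coefficient, q = -4 is a root, so (q + 4) divides it; the quotient is 21q^3 - q^2 - 402q + 280.
Then q = 4 is a root, so (q - 4) is a factor; dividing leaves 21q^2 + 83q - 70.
The remaining quadratic factors as (3q + 14)(7q - 5).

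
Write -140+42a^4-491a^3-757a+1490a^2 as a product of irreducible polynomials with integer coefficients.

By the rational root theorem, a = 5/6 is a root, so (6a-5) is a factor; dividing leaves 7a^3-76a^2+185a+28.
Continuing, a = -1/7 is a root, giving the factor (7a+1) and quotient a^2-11a+28.
The remaining quadratic factors as (a-4)(a-7).

(6a-5)(7a+1)(a-4)(a-7)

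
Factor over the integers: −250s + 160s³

10s(4s + 5)(4s − 5)

Pull out the common factor 10s; 16s² − 25 is a difference of squares.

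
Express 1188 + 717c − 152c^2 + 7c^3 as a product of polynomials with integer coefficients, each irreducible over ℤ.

(7c + 9)(c − 11)(c − 12)

By the rational root theorem, c = −9/7 is a root, so (7c + 9) is a factor; dividing leaves c^2 − 23c + 132.
The remaining quadratic factors as (c − 12)(c − 11).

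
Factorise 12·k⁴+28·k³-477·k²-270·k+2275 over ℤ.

(2·k+5)·(6·k-13)·(k+7)·(k-5)

Among the possible rational roots, k = -7 is a root, so (k+7) is a factor; dividing leaves 12·k³-56·k²-85·k+325.
Then k = 5 is a root, so (k-5) is a factor; dividing leaves 12·k²+4·k-65.
The remaining quadratic factors as (6·k-13)(2·k+5).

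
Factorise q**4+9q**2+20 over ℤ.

Substitute u = q**2 to get a quadratic in u, then factor.
q**2+4 is irreducible over ℤ (sum of squares).
q**2+5 is irreducible over ℤ (always positive, so no real roots).

(q**2+4)(q**2+5)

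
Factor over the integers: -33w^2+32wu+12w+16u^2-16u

-(3w-4u)(11w+4u-4)

Group: -3w(11w+4u-4) + 4u(11w+4u-4); both groups contain (11w+4u-4).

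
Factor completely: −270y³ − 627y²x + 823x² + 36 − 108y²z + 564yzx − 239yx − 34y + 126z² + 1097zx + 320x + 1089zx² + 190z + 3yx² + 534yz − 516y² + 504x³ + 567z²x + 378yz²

Group: 5y(−54y² + 54yz − 39yx − 6y + 81zx + 18z + 63x² + 32x + 4) + (7z + 8x + 9)(−54y² + 54yz − 39yx − 6y + 81zx + 18z + 63x² + 32x + 4); both groups contain (−54y² + 54yz − 39yx − 6y + 81zx + 18z + 63x² + 32x + 4), so (5y + 7z + 8x + 9) is a factor with cofactor −54y² + 54yz − 39yx − 6y + 81zx + 18z + 63x² + 32x + 4.
The cofactor groups again: −54y² + 54yz − 39yx − 6y + 81zx + 18z + 63x² + 32x + 4 = −6y(9y − 9z − 7x − 2) + (−9x − 2)(9y − 9z − 7x − 2); both groups contain (9y − 9z − 7x − 2), giving −(6y + 9x + 2)(9y − 9z − 7x − 2).

−(9y − 9z − 7x − 2)(5y + 7z + 8x + 9)(6y + 9x + 2)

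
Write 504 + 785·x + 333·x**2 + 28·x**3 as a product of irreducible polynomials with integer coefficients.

By the rational root theorem, x = -8/7 is a root, giving the factor (7·x + 8) and quotient 4·x**2 + 43·x + 63.
The remaining quadratic factors as (x + 9)(4·x + 7).

(4·x + 7)·(7·x + 8)·(x + 9)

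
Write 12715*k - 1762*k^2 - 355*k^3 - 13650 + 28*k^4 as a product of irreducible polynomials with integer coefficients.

Testing divisors of the constant over divisors of the leading coefficient, k = -7 is a root, so (k + 7) is a factor; dividing leaves 28*k^3 - 551*k^2 + 2095*k - 1950.
Next, k = 15 is a root, so (k - 15) divides it; the quotient is 28*k^2 - 131*k + 130.
The remaining quadratic factors as (4*k - 13)(7*k - 10).

(4*k - 13)*(7*k - 10)*(k + 7)*(k - 15)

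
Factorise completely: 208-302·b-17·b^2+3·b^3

(3·b-2)·(b+8)·(b-13)

Trying the rational-root candidates, b = -8 is a root, so (b+8) divides it; the quotient is 3·b^2-41·b+26.
The remaining quadratic factors as (b-13)(3·b-2).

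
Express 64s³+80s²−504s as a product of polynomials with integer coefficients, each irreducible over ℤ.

Pull out the common factor 8s, then factor the remaining trinomial.

8s(2s+7)(4s−9)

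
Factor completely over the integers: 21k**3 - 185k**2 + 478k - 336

Testing divisors of the constant over divisors of the leading coefficient, k = 8/7 is a root, giving the factor (7k - 8) and quotient 3k**2 - 23k + 42.
The remaining quadratic factors as (3k - 14)(k - 3).

(3k - 14)(7k - 8)(k - 3)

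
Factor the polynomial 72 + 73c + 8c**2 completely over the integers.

(8c + 9)(c + 8)

Need a pair with product 8·72 = 576 and sum 73: that's 64 and 9.
Split the middle term: 8c**2 + 64c + 9c + 72 = 8c(c + 8) + 9(c + 8).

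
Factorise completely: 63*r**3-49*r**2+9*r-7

Group as (63*r**3+9*r) + (-49*r**2-7) = 9*r*(7*r**2+1) - 7*(7*r**2+1).
Both groups share the factor (7*r**2+1).

(9*r-7)*(7*r**2+1)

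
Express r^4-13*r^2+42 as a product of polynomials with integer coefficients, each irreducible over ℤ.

Substitute u = r^2 to get a quadratic in u, then factor.
r^2-7 is irreducible over ℤ (7 is not a perfect square).
r^2-6 is irreducible over ℤ (6 is not a perfect square).

(r^2-6)*(r^2-7)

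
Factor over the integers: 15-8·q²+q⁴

Substitute u = q² to get a quadratic in u, then factor.
q²-3 is irreducible over ℤ (3 is not a perfect square).
q²-5 is irreducible over ℤ (5 is not a perfect square).

(q²-3)·(q²-5)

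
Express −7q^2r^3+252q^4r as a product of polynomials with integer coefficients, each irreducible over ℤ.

7q^2r(6q+r)(6q−r)

Every term has a factor of 7q^2r. Then 36q^2−r^2 = (6q)² − (r)².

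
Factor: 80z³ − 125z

5z(4z + 5)(4z − 5)

Factor out 5z, leaving 16z² − 25, which is a difference of two squares.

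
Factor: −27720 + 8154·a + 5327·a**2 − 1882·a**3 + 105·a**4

(3·a − 11)·(5·a − 12)·(7·a + 15)·(a − 14)

Among the possible rational roots, a = 14 is a root, giving the factor (a − 14) and quotient 105·a**3 − 412·a**2 − 441·a + 1980.
Next, a = 11/3 is a root, giving the factor (3·a − 11) and quotient 35·a**2 − 9·a − 180.
The remaining quadratic factors as (7·a + 15)(5·a − 12).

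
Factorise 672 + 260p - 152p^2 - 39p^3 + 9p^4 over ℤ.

Among the possible rational roots, p = 8/3 is a root, so (3p - 8) is a factor; dividing leaves 3p^3 - 5p^2 - 64p - 84.
Continuing, p = -2 is a root, giving the factor (p + 2) and quotient 3p^2 - 11p - 42.
The remaining quadratic factors as (3p + 7)(p - 6).

(3p + 7)(3p - 8)(p + 2)(p - 6)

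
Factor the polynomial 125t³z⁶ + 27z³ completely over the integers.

z³(5tz + 3)(25t²z² - 15tz + 9)

Pull out the common factor z³, leaving 125t³z³ + 27.
Recognize a sum of cubes with the parts 5tz and 3.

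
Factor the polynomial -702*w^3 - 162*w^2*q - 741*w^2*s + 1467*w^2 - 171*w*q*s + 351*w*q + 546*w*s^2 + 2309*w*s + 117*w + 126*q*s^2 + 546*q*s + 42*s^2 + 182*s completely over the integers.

Group: 6*w*(-117*w^2 - 27*w*q - 182*w*s - 9*w - 42*q*s - 14*s) + (-3*s - 13)*(-117*w^2 - 27*w*q - 182*w*s - 9*w - 42*q*s - 14*s); both groups contain (-117*w^2 - 27*w*q - 182*w*s - 9*w - 42*q*s - 14*s), so (6*w - 3*s - 13) is a factor with cofactor -117*w^2 - 27*w*q - 182*w*s - 9*w - 42*q*s - 14*s.
The cofactor groups again: -117*w^2 - 27*w*q - 182*w*s - 9*w - 42*q*s - 14*s = -9*w*(13*w + 3*q + 1) - 14*s*(13*w + 3*q + 1); both groups contain (13*w + 3*q + 1), giving -(9*w + 14*s)*(13*w + 3*q + 1).

-(6*w - 3*s - 13)*(9*w + 14*s)*(13*w + 3*q + 1)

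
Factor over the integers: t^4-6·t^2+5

(t+1)·(t-1)·(t^2-5)

Substitute u = t^2 to get a quadratic in u, then factor.
t^2-5 is irreducible over ℤ (5 is not a perfect square).
t^2-1 is a difference of squares.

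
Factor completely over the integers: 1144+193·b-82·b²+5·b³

(5·b+13)·(b-11)·(b-8)

By the rational root theorem, b = -13/5 is a root, so (5·b+13) divides it; the quotient is b²-19·b+88.
The remaining quadratic factors as (b-11)(b-8).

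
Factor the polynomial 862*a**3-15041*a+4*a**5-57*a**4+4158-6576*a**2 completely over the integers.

Among the possible rational roots, a = 11 is a root, giving the factor (a-11) and quotient 4*a**4-13*a**3+719*a**2+1333*a-378.
Continuing, a = 1/4 is a root, so (4*a-1) divides it; the quotient is a**3-3*a**2+179*a+378.
Then a = -2 is a root, giving the factor (a+2) and quotient a**2-5*a+189.
The quadratic a**2-5*a+189 has discriminant -731 < 0 and is irreducible over ℤ.

(4*a-1)*(a+2)*(a-11)*(a**2-5*a+189)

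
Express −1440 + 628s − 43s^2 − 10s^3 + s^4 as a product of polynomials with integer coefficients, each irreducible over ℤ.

(s + 8)(s − 4)(s − 5)(s − 9)

Trying the rational-root candidates, s = 4 is a root, giving the factor (s − 4) and quotient s^3 − 6s^2 − 67s + 360.
Then s = 9 is a root, giving the factor (s − 9) and quotient s^2 + 3s − 40.
The remaining quadratic factors as (s − 5)(s + 8).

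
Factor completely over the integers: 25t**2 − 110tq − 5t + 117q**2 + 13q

Group: 5t(5t − 9q − 1) − 13q(5t − 9q − 1); both groups contain (5t − 9q − 1).

(5t − 13q)(5t − 9q − 1)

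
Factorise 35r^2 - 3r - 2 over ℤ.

Need a pair with product 35·(-2) = -70 and sum -3: that's -10 and 7.
Split the middle term: 35r^2 - 10r + 7r - 2 = 5r(7r - 2) + (7r - 2).

(5r + 1)(7r - 2)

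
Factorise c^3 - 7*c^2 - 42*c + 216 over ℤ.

(c + 6)*(c - 4)*(c - 9)

Trying the rational-root candidates, c = -6 is a root, giving the factor (c + 6) and quotient c^2 - 13*c + 36.
The remaining quadratic factors as (c - 4)(c - 9).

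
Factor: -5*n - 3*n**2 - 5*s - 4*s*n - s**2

Group: -s*(s + 3*n + 5) - n*(s + 3*n + 5); both groups contain (s + 3*n + 5).

-(s + 3*n + 5)*(s + n)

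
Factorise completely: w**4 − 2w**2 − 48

Substitute u = w**2 to get a quadratic in u, then factor.
w**2 − 8 is irreducible over ℤ (8 is not a perfect square).
w**2 + 6 is irreducible over ℤ (always positive, so no real roots).

(w**2 + 6)(w**2 − 8)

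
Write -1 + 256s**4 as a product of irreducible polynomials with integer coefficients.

(4s)⁴ − (1)⁴ = ((4s)² − (1)²)((4s)² + (1)²); the first factor splits again, the second (16s**2 + 1) is irreducible.

(4s + 1)(4s - 1)(16s**2 + 1)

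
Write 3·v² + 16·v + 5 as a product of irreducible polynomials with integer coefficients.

(3·v + 1)·(v + 5)

Need a pair with product 3·5 = 15 and sum 16: that's 1 and 15.
Split the middle term: 3·v² + v + 15·v + 5 = v·(3·v + 1) + 5·(3·v + 1).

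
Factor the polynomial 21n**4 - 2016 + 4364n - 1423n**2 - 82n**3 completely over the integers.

(3n - 7)(7n - 4)(n + 8)(n - 9)

Among the possible rational roots, n = 7/3 is a root, so (3n - 7) is a factor; dividing leaves 7n**3 - 11n**2 - 500n + 288.
Next, n = -8 is a root, giving the factor (n + 8) and quotient 7n**2 - 67n + 36.
The remaining quadratic factors as (n - 9)(7n - 4).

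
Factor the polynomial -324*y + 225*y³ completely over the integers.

9*y*(5*y + 6)*(5*y - 6)

Factor out 9*y, leaving 25*y² - 36, which is a difference of two squares.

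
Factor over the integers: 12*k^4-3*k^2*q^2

Every term has a factor of 3*k^2. Then 4*k^2-q^2 = (2*k)² − (q)².

3*k^2*(2*k+q)*(2*k-q)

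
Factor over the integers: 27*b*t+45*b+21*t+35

(3*t+5)*(9*b+7)

Group as (27*b*t+45*b) + (21*t+35) = 9*b*(3*t+5) + 7*(3*t+5).
Both groups share the factor (3*t+5).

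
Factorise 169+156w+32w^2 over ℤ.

Need a pair with product 32·169 = 5408 and sum 156: that's 104 and 52.
Split the middle term: 32w^2+104w + 52w+169 = 8w(4w+13) + 13(4w+13).

(4w+13)(8w+13)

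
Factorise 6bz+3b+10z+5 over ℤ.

(2z+1)(3b+5)

Group as (6bz+3b) + (10z+5) = 3b(2z+1) + 5(2z+1).
Both groups share the factor (2z+1).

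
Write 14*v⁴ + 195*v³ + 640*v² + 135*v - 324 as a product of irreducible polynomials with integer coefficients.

(2*v + 9)*(7*v - 4)*(v + 1)*(v + 9)

Among the possible rational roots, v = -9/2 is a root, so (2*v + 9) divides it; the quotient is 7*v³ + 66*v² + 23*v - 36.
Continuing, v = -9 is a root, giving the factor (v + 9) and quotient 7*v² + 3*v - 4.
The remaining quadratic factors as (v + 1)(7*v - 4).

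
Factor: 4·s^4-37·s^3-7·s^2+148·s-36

(4·s-1)·(s+2)·(s-2)·(s-9)

By the rational root theorem, s = 1/4 is a root, giving the factor (4·s-1) and quotient s^3-9·s^2-4·s+36.
Next, s = -2 is a root, so (s+2) divides it; the quotient is s^2-11·s+18.
The remaining quadratic factors as (s-2)(s-9).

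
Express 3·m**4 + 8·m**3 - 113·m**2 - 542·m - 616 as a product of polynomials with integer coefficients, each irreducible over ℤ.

(3·m + 11)·(m + 2)·(m + 4)·(m - 7)

Among the possible rational roots, m = -11/3 is a root, so (3·m + 11) is a factor; dividing leaves m**3 - m**2 - 34·m - 56.
Next, m = -2 is a root, giving the factor (m + 2) and quotient m**2 - 3·m - 28.
The remaining quadratic factors as (m - 7)(m + 4).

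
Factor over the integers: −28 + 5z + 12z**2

Need a pair with product 12·(−28) = −336 and sum 5: that's −16 and 21.
Split the middle term: 12z**2 − 16z + 21z − 28 = 4z(3z − 4) + 7(3z − 4).

(3z − 4)(4z + 7)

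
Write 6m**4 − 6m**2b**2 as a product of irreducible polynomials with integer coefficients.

6m**2(m − b)(m + b)

Pull out the common factor 6m**2; m**2 − b**2 is a difference of squares.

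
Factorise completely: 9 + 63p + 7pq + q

Group as (7pq + 63p) + (q + 9) = 7p(q + 9) + (q + 9).
Both groups share the factor (q + 9).

(7p + 1)(q + 9)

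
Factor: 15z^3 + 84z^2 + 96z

Pull out the common factor 3z, then factor the remaining trinomial.

3z(5z + 8)(z + 4)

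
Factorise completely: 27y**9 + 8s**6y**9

Pull out the common factor y**9, leaving 8s**6 + 27.
Recognize a sum of cubes with the parts 2s**2 and 3.

y**9(2s**2 + 3)(4s**4 - 6s**2 + 9)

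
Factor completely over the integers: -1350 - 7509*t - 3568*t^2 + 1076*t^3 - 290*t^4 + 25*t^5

(5*t + 1)*(5*t + 6)*(t - 9)*(t^2 - 4*t + 25)

Among the possible rational roots, t = -6/5 is a root, so (5*t + 6) is a factor; dividing leaves 5*t^4 - 64*t^3 + 292*t^2 - 1064*t - 225.
Continuing, t = -1/5 is a root, so (5*t + 1) divides it; the quotient is t^3 - 13*t^2 + 61*t - 225.
Continuing, t = 9 is a root, so (t - 9) is a factor; dividing leaves t^2 - 4*t + 25.
The quadratic t^2 - 4*t + 25 has discriminant -84 < 0 and is irreducible over ℤ.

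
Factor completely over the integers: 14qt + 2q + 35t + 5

Group as (14qt + 2q) + (35t + 5) = 2q(7t + 1) + 5(7t + 1).
Both groups share the factor (7t + 1).

(2q + 5)(7t + 1)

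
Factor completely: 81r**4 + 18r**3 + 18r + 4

(9r + 2)(9r**3 + 2)

Group as (81r**4 + 18r) + (18r**3 + 4) = 9r(9r**3 + 2) + 2(9r**3 + 2).
Both groups share the factor (9r**3 + 2).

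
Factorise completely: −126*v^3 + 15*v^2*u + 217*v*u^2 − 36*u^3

Group: 6*v*(−21*v^2 − v*u + 36*u^2) − u*(−21*v^2 − v*u + 36*u^2); both groups contain (−21*v^2 − v*u + 36*u^2), so (6*v − u) is a factor with cofactor −21*v^2 − v*u + 36*u^2.
The cofactor groups again: −21*v^2 − v*u + 36*u^2 = −3*v*(7*v − 9*u) − 4*u*(7*v − 9*u); both groups contain (7*v − 9*u), giving −(3*v + 4*u)*(7*v − 9*u).

−(7*v − 9*u)*(6*v − u)*(3*v + 4*u)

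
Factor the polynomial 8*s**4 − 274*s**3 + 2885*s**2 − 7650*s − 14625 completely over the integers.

(2*s − 15)*(4*s + 5)*(s − 13)*(s − 15)

Among the possible rational roots, s = −5/4 is a root, giving the factor (4*s + 5) and quotient 2*s**3 − 71*s**2 + 810*s − 2925.
Continuing, s = 15/2 is a root, giving the factor (2*s − 15) and quotient s**2 − 28*s + 195.
The remaining quadratic factors as (s − 15)(s − 13).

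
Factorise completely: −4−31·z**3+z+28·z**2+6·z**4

(2·z−1)·(3·z+1)·(z−1)·(z−4)

Testing divisors of the constant over divisors of the leading coefficient, z = 4 is a root, so (z−4) divides it; the quotient is 6·z**3−7·z**2+1.
Then z = 1 is a root, giving the factor (z−1) and quotient 6·z**2−z−1.
The remaining quadratic factors as (3·z+1)(2·z−1).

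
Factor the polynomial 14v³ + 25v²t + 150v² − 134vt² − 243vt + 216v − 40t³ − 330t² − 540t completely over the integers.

Group: v(14v² − 31vt + 24v − 10t² − 60t) + (4t + 9)(14v² − 31vt + 24v − 10t² − 60t); both groups contain (14v² − 31vt + 24v − 10t² − 60t), so (v + 4t + 9) is a factor with cofactor 14v² − 31vt + 24v − 10t² − 60t.
The cofactor groups again: 14v² − 31vt + 24v − 10t² − 60t = 2v(7v + 2t + 12) − 5t(7v + 2t + 12); both groups contain (7v + 2t + 12), giving (2v − 5t)(7v + 2t + 12).

(2v − 5t)(7v + 2t + 12)(v + 4t + 9)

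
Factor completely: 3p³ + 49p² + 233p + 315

Among the possible rational roots, p = -5 is a root, so (p + 5) divides it; the quotient is 3p² + 34p + 63.
The remaining quadratic factors as (3p + 7)(p + 9).

(3p + 7)(p + 5)(p + 9)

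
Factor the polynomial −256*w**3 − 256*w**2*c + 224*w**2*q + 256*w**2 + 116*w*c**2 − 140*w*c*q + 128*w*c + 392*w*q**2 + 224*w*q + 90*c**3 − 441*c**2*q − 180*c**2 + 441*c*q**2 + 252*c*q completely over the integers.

Group: 8*w*(−32*w**2 − 52*w*c + 56*w*q + 32*w − 18*c**2 + 63*c*q + 36*c) + (−5*c + 7*q)*(−32*w**2 − 52*w*c + 56*w*q + 32*w − 18*c**2 + 63*c*q + 36*c); both groups contain (−32*w**2 − 52*w*c + 56*w*q + 32*w − 18*c**2 + 63*c*q + 36*c), so (8*w − 5*c + 7*q) is a factor with cofactor −32*w**2 − 52*w*c + 56*w*q + 32*w − 18*c**2 + 63*c*q + 36*c.
The cofactor groups again: −32*w**2 − 52*w*c + 56*w*q + 32*w − 18*c**2 + 63*c*q + 36*c = −4*w*(8*w + 9*c) + (−2*c + 7*q + 4)*(8*w + 9*c); both groups contain (8*w + 9*c), giving −(4*w + 2*c − 7*q − 4)*(8*w + 9*c).

−(8*w − 5*c + 7*q)*(4*w + 2*c − 7*q − 4)*(8*w + 9*c)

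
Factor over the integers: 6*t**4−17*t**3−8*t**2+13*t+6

(2*t+1)*(3*t+2)*(t−1)*(t−3)

Among the possible rational roots, t = 3 is a root, so (t−3) divides it; the quotient is 6*t**3+t**2−5*t−2.
Next, t = −1/2 is a root, so (2*t+1) is a factor; dividing leaves 3*t**2−t−2.
The remaining quadratic factors as (t−1)(3*t+2).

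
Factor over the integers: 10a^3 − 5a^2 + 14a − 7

(2a − 1)(5a^2 + 7)

Group as (10a^3 + 14a) + (−5a^2 − 7) = 2a(5a^2 + 7) − (5a^2 + 7).
Both groups share the factor (5a^2 + 7).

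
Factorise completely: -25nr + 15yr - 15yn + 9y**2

(3y - 5n)(3y + 5r)

Group: 3y(3y + 5r) - 5n(3y + 5r); both groups contain (3y + 5r).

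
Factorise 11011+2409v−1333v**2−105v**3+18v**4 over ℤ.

(2v+13)(3v+7)(3v−11)(v−11)

By the rational root theorem, v = −13/2 is a root, giving the factor (2v+13) and quotient 9v**3−111v**2+55v+847.
Continuing, v = 11/3 is a root, giving the factor (3v−11) and quotient 3v**2−26v−77.
The remaining quadratic factors as (v−11)(3v+7).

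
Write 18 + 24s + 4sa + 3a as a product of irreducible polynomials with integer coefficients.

Group as (4sa + 24s) + (3a + 18) = 4s(a + 6) + 3(a + 6).
Both groups share the factor (a + 6).

(4s + 3)(a + 6)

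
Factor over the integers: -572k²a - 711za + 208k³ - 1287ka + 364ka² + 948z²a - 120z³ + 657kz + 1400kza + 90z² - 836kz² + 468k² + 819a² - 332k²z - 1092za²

Group: 13k(16k² - 28kz - 28ka + 36k - 60z² + 84za + 45z - 63a) + (2z - 13a)(16k² - 28kz - 28ka + 36k - 60z² + 84za + 45z - 63a); both groups contain (16k² - 28kz - 28ka + 36k - 60z² + 84za + 45z - 63a), so (13k + 2z - 13a) is a factor with cofactor 16k² - 28kz - 28ka + 36k - 60z² + 84za + 45z - 63a.
The cofactor groups again: 16k² - 28kz - 28ka + 36k - 60z² + 84za + 45z - 63a = 4k(4k - 12z + 9) + (5z - 7a)(4k - 12z + 9); both groups contain (4k - 12z + 9), giving (4k + 5z - 7a)(4k - 12z + 9).

(13k + 2z - 13a)(4k + 5z - 7a)(4k - 12z + 9)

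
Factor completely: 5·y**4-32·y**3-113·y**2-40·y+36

(5·y-2)·(y+1)·(y+2)·(y-9)

Among the possible rational roots, y = 2/5 is a root, so (5·y-2) is a factor; dividing leaves y**3-6·y**2-25·y-18.
Then y = -1 is a root, so (y+1) divides it; the quotient is y**2-7·y-18.
The remaining quadratic factors as (y-9)(y+2).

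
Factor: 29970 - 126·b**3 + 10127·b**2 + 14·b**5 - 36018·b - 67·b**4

Testing divisors of the constant over divisors of the leading coefficient, b = 5/2 is a root, giving the factor (2·b - 5) and quotient 7·b**4 - 16·b**3 - 103·b**2 + 4806·b - 5994.
Continuing, b = -9 is a root, giving the factor (b + 9) and quotient 7·b**3 - 79·b**2 + 608·b - 666.
Then b = 9/7 is a root, giving the factor (7·b - 9) and quotient b**2 - 10·b + 74.
The quadratic b**2 - 10·b + 74 has discriminant -196 < 0 and is irreducible over ℤ.

(2·b - 5)·(7·b - 9)·(b + 9)·(b**2 - 10·b + 74)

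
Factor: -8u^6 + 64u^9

8u^6(2u - 1)(4u^2 + 2u + 1)

Pull out the common factor 8u^6, leaving 8u^3 - 1.
Recognize a difference of cubes with the parts 2u and 1.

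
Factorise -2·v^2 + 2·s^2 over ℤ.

2·(s + v)·(s - v)

Pull out the common factor 2; s^2 - v^2 is a difference of squares.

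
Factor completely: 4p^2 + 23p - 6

Need a pair with product 4·(-6) = -24 and sum 23: that's 24 and -1.
Split the middle term: 4p^2 + 24p - p - 6 = 4p(p + 6) - (p + 6).

(4p - 1)(p + 6)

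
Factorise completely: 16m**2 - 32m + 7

Need a pair with product 16·7 = 112 and sum -32: that's -28 and -4.
Split the middle term: 16m**2 - 28m - 4m + 7 = 4m(4m - 7) - (4m - 7).

(4m - 1)(4m - 7)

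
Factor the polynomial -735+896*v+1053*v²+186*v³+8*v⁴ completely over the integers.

Among the possible rational roots, v = 1/2 is a root, so (2*v-1) divides it; the quotient is 4*v³+95*v²+574*v+735.
Next, v = -15 is a root, so (v+15) is a factor; dividing leaves 4*v²+35*v+49.
The remaining quadratic factors as (v+7)(4*v+7).

(2*v-1)*(4*v+7)*(v+15)*(v+7)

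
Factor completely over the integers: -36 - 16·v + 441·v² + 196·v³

Trying the rational-root candidates, v = 2/7 is a root, giving the factor (7·v - 2) and quotient 28·v² + 71·v + 18.
The remaining quadratic factors as (7·v + 2)(4·v + 9).

(4·v + 9)·(7·v + 2)·(7·v - 2)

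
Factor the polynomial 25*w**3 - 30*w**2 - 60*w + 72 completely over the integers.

(5*w - 6)*(5*w**2 - 12)

Group as (25*w**3 - 60*w) + (-30*w**2 + 72) = 5*w*(5*w**2 - 12) - 6*(5*w**2 - 12).
Both groups share the factor (5*w**2 - 12).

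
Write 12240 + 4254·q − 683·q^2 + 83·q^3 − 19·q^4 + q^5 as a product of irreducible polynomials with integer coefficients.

By the rational root theorem, q = −2 is a root, giving the factor (q + 2) and quotient q^4 − 21·q^3 + 125·q^2 − 933·q + 6120.
Continuing, q = 15 is a root, so (q − 15) divides it; the quotient is q^3 − 6·q^2 + 35·q − 408.
Then q = 8 is a root, so (q − 8) divides it; the quotient is q^2 + 2·q + 51.
The quadratic q^2 + 2·q + 51 has discriminant −200 < 0 and is irreducible over ℤ.

(q + 2)·(q − 15)·(q − 8)·(q^2 + 2·q + 51)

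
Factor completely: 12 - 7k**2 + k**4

(k + 2)(k - 2)(k**2 - 3)

Substitute u = k**2 to get a quadratic in u, then factor.
k**2 - 3 is irreducible over ℤ (3 is not a perfect square).
k**2 - 4 is a difference of squares.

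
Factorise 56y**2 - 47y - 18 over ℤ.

(7y + 2)(8y - 9)

Need a pair with product 56·(-18) = -1008 and sum -47: that's -63 and 16.
Split the middle term: 56y**2 - 63y + 16y - 18 = 7y(8y - 9) + 2(8y - 9).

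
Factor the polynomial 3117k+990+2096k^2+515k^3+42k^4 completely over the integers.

(2k+11)(3k+10)(7k+3)(k+3)

Testing divisors of the constant over divisors of the leading coefficient, k = −3 is a root, so (k+3) is a factor; dividing leaves 42k^3+389k^2+929k+330.
Then k = −3/7 is a root, giving the factor (7k+3) and quotient 6k^2+53k+110.
The remaining quadratic factors as (3k+10)(2k+11).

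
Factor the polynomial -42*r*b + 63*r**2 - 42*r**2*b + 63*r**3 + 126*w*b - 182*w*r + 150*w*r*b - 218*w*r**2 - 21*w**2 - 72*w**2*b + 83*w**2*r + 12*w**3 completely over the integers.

(w + 9*r - 6*b)*(4*w - 7*r - 7)*(3*w - r)

Group: 3*w*(4*w**2 + 29*w*r - 24*w*b - 7*w - 63*r**2 + 42*r*b - 63*r + 42*b) - r*(4*w**2 + 29*w*r - 24*w*b - 7*w - 63*r**2 + 42*r*b - 63*r + 42*b); both groups contain (4*w**2 + 29*w*r - 24*w*b - 7*w - 63*r**2 + 42*r*b - 63*r + 42*b), so (3*w - r) is a factor with cofactor 4*w**2 + 29*w*r - 24*w*b - 7*w - 63*r**2 + 42*r*b - 63*r + 42*b.
The cofactor groups again: 4*w**2 + 29*w*r - 24*w*b - 7*w - 63*r**2 + 42*r*b - 63*r + 42*b = 4*w*(w + 9*r - 6*b) + (-7*r - 7)*(w + 9*r - 6*b); both groups contain (w + 9*r - 6*b), giving (4*w - 7*r - 7)*(w + 9*r - 6*b).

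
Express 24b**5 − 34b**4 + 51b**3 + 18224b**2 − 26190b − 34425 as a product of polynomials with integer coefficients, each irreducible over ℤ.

Among the possible rational roots, b = −5/6 is a root, so (6b + 5) is a factor; dividing leaves 4b**4 − 9b**3 + 16b**2 + 3024b − 6885.
Continuing, b = −9 is a root, so (b + 9) is a factor; dividing leaves 4b**3 − 45b**2 + 421b − 765.
Continuing, b = 9/4 is a root, so (4b − 9) is a factor; dividing leaves b**2 − 9b + 85.
The quadratic b**2 − 9b + 85 has discriminant −259 < 0 and is irreducible over ℤ.

(4b − 9)(6b + 5)(b + 9)(b**2 − 9b + 85)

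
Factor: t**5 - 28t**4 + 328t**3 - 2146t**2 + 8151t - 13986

(t - 6)(t - 7)(t - 9)(t**2 - 6t + 37)

Testing divisors of the constant over divisors of the leading coefficient, t = 9 is a root, so (t - 9) is a factor; dividing leaves t**4 - 19t**3 + 157t**2 - 733t + 1554.
Then t = 7 is a root, so (t - 7) is a factor; dividing leaves t**3 - 12t**2 + 73t - 222.
Continuing, t = 6 is a root, so (t - 6) is a factor; dividing leaves t**2 - 6t + 37.
The quadratic t**2 - 6t + 37 has discriminant -112 < 0 and is irreducible over ℤ.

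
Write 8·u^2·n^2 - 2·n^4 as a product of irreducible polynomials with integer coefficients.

2·n^2·(2·u - n)·(2·u + n)

Factor out 2·n^2, leaving 4·u^2 - n^2, which is a difference of two squares.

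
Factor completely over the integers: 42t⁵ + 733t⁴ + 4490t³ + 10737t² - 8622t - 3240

(6t - 5)(7t + 2)(t + 9)(t² + 9t + 36)

Testing divisors of the constant over divisors of the leading coefficient, t = 5/6 is a root, so (6t - 5) divides it; the quotient is 7t⁴ + 128t³ + 855t² + 2502t + 648.
Continuing, t = -9 is a root, so (t + 9) is a factor; dividing leaves 7t³ + 65t² + 270t + 72.
Continuing, t = -2/7 is a root, giving the factor (7t + 2) and quotient t² + 9t + 36.
The quadratic t² + 9t + 36 has discriminant -63 < 0 and is irreducible over ℤ.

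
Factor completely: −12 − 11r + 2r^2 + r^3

Testing divisors of the constant over divisors of the leading coefficient, r = 3 is a root, so (r − 3) is a factor; dividing leaves r^2 + 5r + 4.
The remaining quadratic factors as (r + 1)(r + 4).

(r + 1)(r + 4)(r − 3)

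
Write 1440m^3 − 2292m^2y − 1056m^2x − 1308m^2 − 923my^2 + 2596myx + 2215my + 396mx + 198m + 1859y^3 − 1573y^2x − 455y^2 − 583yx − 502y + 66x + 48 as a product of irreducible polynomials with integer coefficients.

Group: 12m(120m^2 − 61my − 88mx − 49m − 143y^2 + 121yx + 101y − 11x − 8) + (−13y − 6)(120m^2 − 61my − 88mx − 49m − 143y^2 + 121yx + 101y − 11x − 8); both groups contain (120m^2 − 61my − 88mx − 49m − 143y^2 + 121yx + 101y − 11x − 8), so (12m − 13y − 6) is a factor with cofactor 120m^2 − 61my − 88mx − 49m − 143y^2 + 121yx + 101y − 11x − 8.
The cofactor groups again: 120m^2 − 61my − 88mx − 49m − 143y^2 + 121yx + 101y − 11x − 8 = 8m(15m + 13y − 11x − 8) + (−11y + 1)(15m + 13y − 11x − 8); both groups contain (15m + 13y − 11x − 8), giving (8m − 11y + 1)(15m + 13y − 11x − 8).

(12m − 13y − 6)(15m + 13y − 11x − 8)(8m − 11y + 1)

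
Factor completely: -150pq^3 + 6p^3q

6pq(p + 5q)(p - 5q)

Every term has a factor of 6pq. Then p^2 - 25q^2 = (p)² − (5q)².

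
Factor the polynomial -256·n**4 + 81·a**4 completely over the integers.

Write as (9·a**2)² − (16·n**2)², then factor 9·a**2 - 16·n**2 once more.

(3·a + 4·n)·(3·a - 4·n)·(9·a**2 + 16·n**2)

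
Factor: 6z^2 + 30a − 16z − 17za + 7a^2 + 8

(3z − 7a − 2)(2z − a − 4)

Group: 2z(3z − 7a − 2) + (−a − 4)(3z − 7a − 2); both groups contain (3z − 7a − 2).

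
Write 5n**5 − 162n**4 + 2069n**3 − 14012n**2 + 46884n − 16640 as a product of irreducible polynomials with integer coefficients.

Testing divisors of the constant over divisors of the leading coefficient, n = 2/5 is a root, so (5n − 2) divides it; the quotient is n**4 − 32n**3 + 401n**2 − 2642n + 8320.
Next, n = 13 is a root, so (n − 13) is a factor; dividing leaves n**3 − 19n**2 + 154n − 640.
Then n = 10 is a root, giving the factor (n − 10) and quotient n**2 − 9n + 64.
The quadratic n**2 − 9n + 64 has discriminant −175 < 0 and is irreducible over ℤ.

(5n − 2)(n − 10)(n − 13)(n**2 − 9n + 64)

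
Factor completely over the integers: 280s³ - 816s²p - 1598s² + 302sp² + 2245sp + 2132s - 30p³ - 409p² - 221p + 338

Group: 5s(56s² - 152sp - 174s + 30p² + 19p - 26) + (-p - 13)(56s² - 152sp - 174s + 30p² + 19p - 26); both groups contain (56s² - 152sp - 174s + 30p² + 19p - 26), so (5s - p - 13) is a factor with cofactor 56s² - 152sp - 174s + 30p² + 19p - 26.
The cofactor groups again: 56s² - 152sp - 174s + 30p² + 19p - 26 = 14s(4s - 10p - 13) + (-3p + 2)(4s - 10p - 13); both groups contain (4s - 10p - 13), giving (14s - 3p + 2)(4s - 10p - 13).

(4s - 10p - 13)(14s - 3p + 2)(5s - p - 13)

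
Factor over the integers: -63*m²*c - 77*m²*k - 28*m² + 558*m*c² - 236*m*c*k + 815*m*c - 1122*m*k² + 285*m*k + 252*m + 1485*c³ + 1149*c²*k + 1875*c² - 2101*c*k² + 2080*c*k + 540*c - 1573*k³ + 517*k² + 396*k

Group: m*(-63*m*c - 77*m*k - 28*m - 135*c² - 264*c*k - 60*c - 121*k² - 44*k) + (-11*c + 13*k - 9)*(-63*m*c - 77*m*k - 28*m - 135*c² - 264*c*k - 60*c - 121*k² - 44*k); both groups contain (-63*m*c - 77*m*k - 28*m - 135*c² - 264*c*k - 60*c - 121*k² - 44*k), so (m - 11*c + 13*k - 9) is a factor with cofactor -63*m*c - 77*m*k - 28*m - 135*c² - 264*c*k - 60*c - 121*k² - 44*k.
The cofactor groups again: -63*m*c - 77*m*k - 28*m - 135*c² - 264*c*k - 60*c - 121*k² - 44*k = -7*m*(9*c + 11*k + 4) + (-15*c - 11*k)*(9*c + 11*k + 4); both groups contain (9*c + 11*k + 4), giving -(7*m + 15*c + 11*k)*(9*c + 11*k + 4).

-(m - 11*c + 13*k - 9)*(7*m + 15*c + 11*k)*(9*c + 11*k + 4)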